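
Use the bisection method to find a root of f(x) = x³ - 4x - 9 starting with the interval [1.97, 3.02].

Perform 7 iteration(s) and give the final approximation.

f(x) = x³ - 4x - 9
Initial interval: [1.97, 3.02]

Iteration 1:
  c_1 = (1.970000 + 3.020000)/2 = 2.495000
  f(c_1) = f(2.495000) = -3.448563
  f(a) × f(c) ≥ 0, new interval: [2.495000, 3.020000]
Iteration 2:
  c_2 = (2.495000 + 3.020000)/2 = 2.757500
  f(c_2) = f(2.757500) = 0.937496
  f(a) × f(c) < 0, new interval: [2.495000, 2.757500]
Iteration 3:
  c_3 = (2.495000 + 2.757500)/2 = 2.626250
  f(c_3) = f(2.626250) = -1.391257
  f(a) × f(c) ≥ 0, new interval: [2.626250, 2.757500]
Iteration 4:
  c_4 = (2.626250 + 2.757500)/2 = 2.691875
  f(c_4) = f(2.691875) = -0.261660
  f(a) × f(c) ≥ 0, new interval: [2.691875, 2.757500]
Iteration 5:
  c_5 = (2.691875 + 2.757500)/2 = 2.724688
  f(c_5) = f(2.724688) = 0.329117
  f(a) × f(c) < 0, new interval: [2.691875, 2.724688]
Iteration 6:
  c_6 = (2.691875 + 2.724688)/2 = 2.708281
  f(c_6) = f(2.708281) = 0.031542
  f(a) × f(c) < 0, new interval: [2.691875, 2.708281]
Iteration 7:
  c_7 = (2.691875 + 2.708281)/2 = 2.700078
  f(c_7) = f(2.700078) = -0.115604
  f(a) × f(c) ≥ 0, new interval: [2.700078, 2.708281]

After 7 iteration(s), the approximation is c_7 = 2.700078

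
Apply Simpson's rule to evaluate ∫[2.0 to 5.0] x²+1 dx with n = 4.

f(x) = x²+1
a = 2.0, b = 5.0, n = 4
h = (b - a)/n = 0.750000

Simpson's rule: (h/3)[f(x₀) + 4f(x₁) + 2f(x₂) + ... + f(xₙ)]

x_0 = 2.0000, f(x_0) = 5.000000, coefficient = 1
x_1 = 2.7500, f(x_1) = 8.562500, coefficient = 4
x_2 = 3.5000, f(x_2) = 13.250000, coefficient = 2
x_3 = 4.2500, f(x_3) = 19.062500, coefficient = 4
x_4 = 5.0000, f(x_4) = 26.000000, coefficient = 1

I ≈ (0.750000/3) × 168.000000 = 42.000000
Exact value: 42.000000
Error: 0.000000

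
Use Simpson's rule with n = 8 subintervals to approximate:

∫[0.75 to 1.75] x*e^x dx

f(x) = x*e^x
a = 0.75, b = 1.75, n = 8
h = (b - a)/n = 0.125000

Simpson's rule: (h/3)[f(x₀) + 4f(x₁) + 2f(x₂) + ... + f(xₙ)]

x_0 = 0.7500, f(x_0) = 1.587750, coefficient = 1
x_1 = 0.8750, f(x_1) = 2.099016, coefficient = 4
x_2 = 1.0000, f(x_2) = 2.718282, coefficient = 2
x_3 = 1.1250, f(x_3) = 3.465244, coefficient = 4
x_4 = 1.2500, f(x_4) = 4.362929, coefficient = 2
x_5 = 1.3750, f(x_5) = 5.438230, coefficient = 4
x_6 = 1.5000, f(x_6) = 6.722534, coefficient = 2
x_7 = 1.6250, f(x_7) = 8.252431, coefficient = 4
x_8 = 1.7500, f(x_8) = 10.070555, coefficient = 1

I ≈ (0.125000/3) × 116.285478 = 4.845228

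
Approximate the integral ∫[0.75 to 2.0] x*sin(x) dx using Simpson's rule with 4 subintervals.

f(x) = x*sin(x)
a = 0.75, b = 2.0, n = 4
h = (b - a)/n = 0.312500

Simpson's rule: (h/3)[f(x₀) + 4f(x₁) + 2f(x₂) + ... + f(xₙ)]

x_0 = 0.7500, f(x_0) = 0.511229, coefficient = 1
x_1 = 1.0625, f(x_1) = 0.928173, coefficient = 4
x_2 = 1.3750, f(x_2) = 1.348728, coefficient = 2
x_3 = 1.6875, f(x_3) = 1.676021, coefficient = 4
x_4 = 2.0000, f(x_4) = 1.818595, coefficient = 1

I ≈ (0.312500/3) × 15.444059 = 1.608756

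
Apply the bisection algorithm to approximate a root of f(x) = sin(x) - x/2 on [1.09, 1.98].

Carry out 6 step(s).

f(x) = sin(x) - x/2
Initial interval: [1.09, 1.98]

Iteration 1:
  c_1 = (1.090000 + 1.980000)/2 = 1.535000
  f(c_1) = f(1.535000) = 0.231859
  f(a) × f(c) ≥ 0, new interval: [1.535000, 1.980000]
Iteration 2:
  c_2 = (1.535000 + 1.980000)/2 = 1.757500
  f(c_2) = f(1.757500) = 0.103871
  f(a) × f(c) ≥ 0, new interval: [1.757500, 1.980000]
Iteration 3:
  c_3 = (1.757500 + 1.980000)/2 = 1.868750
  f(c_3) = f(1.868750) = 0.021564
  f(a) × f(c) ≥ 0, new interval: [1.868750, 1.980000]
Iteration 4:
  c_4 = (1.868750 + 1.980000)/2 = 1.924375
  f(c_4) = f(1.924375) = -0.024048
  f(a) × f(c) < 0, new interval: [1.868750, 1.924375]
Iteration 5:
  c_5 = (1.868750 + 1.924375)/2 = 1.896562
  f(c_5) = f(1.896562) = -0.000875
  f(a) × f(c) < 0, new interval: [1.868750, 1.896562]
Iteration 6:
  c_6 = (1.868750 + 1.896562)/2 = 1.882656
  f(c_6) = f(1.882656) = 0.010436
  f(a) × f(c) ≥ 0, new interval: [1.882656, 1.896562]

After 6 iteration(s), the approximation is c_6 = 1.882656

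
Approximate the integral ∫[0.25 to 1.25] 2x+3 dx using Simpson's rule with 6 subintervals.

f(x) = 2x+3
a = 0.25, b = 1.25, n = 6
h = (b - a)/n = 0.166667

Simpson's rule: (h/3)[f(x₀) + 4f(x₁) + 2f(x₂) + ... + f(xₙ)]

x_0 = 0.2500, f(x_0) = 3.500000, coefficient = 1
x_1 = 0.4167, f(x_1) = 3.833333, coefficient = 4
x_2 = 0.5833, f(x_2) = 4.166667, coefficient = 2
x_3 = 0.7500, f(x_3) = 4.500000, coefficient = 4
x_4 = 0.9167, f(x_4) = 4.833333, coefficient = 2
x_5 = 1.0833, f(x_5) = 5.166667, coefficient = 4
x_6 = 1.2500, f(x_6) = 5.500000, coefficient = 1

I ≈ (0.166667/3) × 81.000000 = 4.500000
Exact value: 4.500000
Error: 0.000000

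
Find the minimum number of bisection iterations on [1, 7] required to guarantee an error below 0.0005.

We need (b-a)/2^n ≤ 0.0005
(7 - 1)/2^n ≤ 0.0005
6/2^n ≤ 0.0005
2^n ≥ 12000
n ≥ log₂(12000) = 13.55
n ≥ 14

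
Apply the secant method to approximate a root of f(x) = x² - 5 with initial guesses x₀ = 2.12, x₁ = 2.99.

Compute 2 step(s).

f(x) = x² - 5
x₀ = 2.12, x₁ = 2.99

Secant formula: x_{n+1} = x_n - f(x_n)(x_n - x_{n-1})/(f(x_n) - f(x_{n-1}))

Iteration 1:
  f(2.120000) = -0.505600
  f(2.990000) = 3.940100
  x_2 = 2.990000 - 3.940100×(2.990000 - 2.120000)/(3.940100 - (-0.505600))
       = 2.218943
Iteration 2:
  f(2.990000) = 3.940100
  f(2.218943) = -0.076291
  x_3 = 2.218943 - (-0.076291)×(2.218943 - 2.990000)/(-0.076291 - 3.940100)
       = 2.233589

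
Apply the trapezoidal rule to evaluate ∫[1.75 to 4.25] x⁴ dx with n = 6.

f(x) = x⁴
a = 1.75, b = 4.25, n = 6
h = (b - a)/n = 0.416667

Trapezoidal rule: (h/2)[f(x₀) + 2f(x₁) + 2f(x₂) + ... + f(xₙ)]

x_0 = 1.7500, f(x_0) = 9.378906, coefficient = 1
x_1 = 2.1667, f(x_1) = 22.037809, coefficient = 2
x_2 = 2.5833, f(x_2) = 44.537085, coefficient = 2
x_3 = 3.0000, f(x_3) = 81.000000, coefficient = 2
x_4 = 3.4167, f(x_4) = 136.273196, coefficient = 2
x_5 = 3.8333, f(x_5) = 215.926698, coefficient = 2
x_6 = 4.2500, f(x_6) = 326.253906, coefficient = 1

I ≈ (0.416667/2) × 1335.182388 = 278.162998
Exact value: 274.033203
Error: 4.129794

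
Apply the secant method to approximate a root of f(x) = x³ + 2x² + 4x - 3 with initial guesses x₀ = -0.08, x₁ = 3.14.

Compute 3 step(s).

f(x) = x³ + 2x² + 4x - 3
x₀ = -0.08, x₁ = 3.14

Secant formula: x_{n+1} = x_n - f(x_n)(x_n - x_{n-1})/(f(x_n) - f(x_{n-1}))

Iteration 1:
  f(-0.080000) = -3.307712
  f(3.140000) = 60.238344
  x_2 = 3.140000 - 60.238344×(3.140000 - (-0.080000))/(60.238344 - (-3.307712))
       = 0.087608
Iteration 2:
  f(3.140000) = 60.238344
  f(0.087608) = -2.633545
  x_3 = 0.087608 - (-2.633545)×(0.087608 - 3.140000)/(-2.633545 - 60.238344)
       = 0.215465
Iteration 3:
  f(0.087608) = -2.633545
  f(0.215465) = -2.035286
  x_4 = 0.215465 - (-2.035286)×(0.215465 - 0.087608)/(-2.035286 - (-2.633545))
       = 0.650437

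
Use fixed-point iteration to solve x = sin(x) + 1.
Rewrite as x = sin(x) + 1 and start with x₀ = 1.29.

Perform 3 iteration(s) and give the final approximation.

Equation: x = sin(x) + 1
Fixed-point form: x = sin(x) + 1
x₀ = 1.29

x_1 = g(1.290000) = 1.960835
x_2 = g(1.960835) = 1.924894
x_3 = g(1.924894) = 1.937960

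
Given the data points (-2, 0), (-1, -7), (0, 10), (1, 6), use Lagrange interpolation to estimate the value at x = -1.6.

Lagrange interpolation formula:
P(x) = Σ yᵢ × Lᵢ(x)
where Lᵢ(x) = Π_{j≠i} (x - xⱼ)/(xᵢ - xⱼ)

L_0(-1.6) = (-1.6 - (-1))/(-2 - (-1)) × (-1.6 - 0)/(-2 - 0) × (-1.6 - 1)/(-2 - 1) = 0.416000
L_1(-1.6) = (-1.6 - (-2))/(-1 - (-2)) × (-1.6 - 0)/(-1 - 0) × (-1.6 - 1)/(-1 - 1) = 0.832000
L_2(-1.6) = (-1.6 - (-2))/(0 - (-2)) × (-1.6 - (-1))/(0 - (-1)) × (-1.6 - 1)/(0 - 1) = -0.312000
L_3(-1.6) = (-1.6 - (-2))/(1 - (-2)) × (-1.6 - (-1))/(1 - (-1)) × (-1.6 - 0)/(1 - 0) = 0.064000

P(-1.6) = 0×L_0(-1.6) + (-7)×L_1(-1.6) + 10×L_2(-1.6) + 6×L_3(-1.6)
P(-1.6) = -8.560000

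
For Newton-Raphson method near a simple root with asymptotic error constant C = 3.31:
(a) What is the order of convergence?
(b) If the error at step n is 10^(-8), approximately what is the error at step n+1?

(a) Newton-Raphson has quadratic (order 2) convergence near simple roots.
    This means |e_{n+1}| ≈ C|e_n|².

(b) With |e_n| = 10^(-8) and C = 3.31:
    |e_{n+1}| ≈ 3.31 × (10^(-8))² = 3.31 × 10^(-16)

(a) 2 (quadratic); (b) |e_{n+1}| ≈ 3.310e-16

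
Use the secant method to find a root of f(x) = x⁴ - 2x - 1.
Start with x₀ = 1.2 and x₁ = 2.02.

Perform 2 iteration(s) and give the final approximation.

f(x) = x⁴ - 2x - 1
x₀ = 1.2, x₁ = 2.02

Secant formula: x_{n+1} = x_n - f(x_n)(x_n - x_{n-1})/(f(x_n) - f(x_{n-1}))

Iteration 1:
  f(1.200000) = -1.326400
  f(2.020000) = 11.609664
  x_2 = 2.020000 - 11.609664×(2.020000 - 1.200000)/(11.609664 - (-1.326400))
       = 1.284079
Iteration 2:
  f(2.020000) = 11.609664
  f(1.284079) = -0.849424
  x_3 = 1.284079 - (-0.849424)×(1.284079 - 2.020000)/(-0.849424 - 11.609664)
       = 1.334252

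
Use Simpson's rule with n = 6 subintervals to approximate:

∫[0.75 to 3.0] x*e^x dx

f(x) = x*e^x
a = 0.75, b = 3.0, n = 6
h = (b - a)/n = 0.375000

Simpson's rule: (h/3)[f(x₀) + 4f(x₁) + 2f(x₂) + ... + f(xₙ)]

x_0 = 0.7500, f(x_0) = 1.587750, coefficient = 1
x_1 = 1.1250, f(x_1) = 3.465244, coefficient = 4
x_2 = 1.5000, f(x_2) = 6.722534, coefficient = 2
x_3 = 1.8750, f(x_3) = 12.226536, coefficient = 4
x_4 = 2.2500, f(x_4) = 21.347406, coefficient = 2
x_5 = 2.6250, f(x_5) = 36.237007, coefficient = 4
x_6 = 3.0000, f(x_6) = 60.256611, coefficient = 1

I ≈ (0.375000/3) × 325.699387 = 40.712423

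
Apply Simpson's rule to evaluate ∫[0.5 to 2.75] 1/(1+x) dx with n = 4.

f(x) = 1/(1+x)
a = 0.5, b = 2.75, n = 4
h = (b - a)/n = 0.562500

Simpson's rule: (h/3)[f(x₀) + 4f(x₁) + 2f(x₂) + ... + f(xₙ)]

x_0 = 0.5000, f(x_0) = 0.666667, coefficient = 1
x_1 = 1.0625, f(x_1) = 0.484848, coefficient = 4
x_2 = 1.6250, f(x_2) = 0.380952, coefficient = 2
x_3 = 2.1875, f(x_3) = 0.313725, coefficient = 4
x_4 = 2.7500, f(x_4) = 0.266667, coefficient = 1

I ≈ (0.562500/3) × 4.889534 = 0.916788
Exact value: 0.916291
Error: 0.000497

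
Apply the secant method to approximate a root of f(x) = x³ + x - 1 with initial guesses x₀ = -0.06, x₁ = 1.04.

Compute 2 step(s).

f(x) = x³ + x - 1
x₀ = -0.06, x₁ = 1.04

Secant formula: x_{n+1} = x_n - f(x_n)(x_n - x_{n-1})/(f(x_n) - f(x_{n-1}))

Iteration 1:
  f(-0.060000) = -1.060216
  f(1.040000) = 1.164864
  x_2 = 1.040000 - 1.164864×(1.040000 - (-0.060000))/(1.164864 - (-1.060216))
       = 0.464133
Iteration 2:
  f(1.040000) = 1.164864
  f(0.464133) = -0.435884
  x_3 = 0.464133 - (-0.435884)×(0.464133 - 1.040000)/(-0.435884 - 1.164864)
       = 0.620942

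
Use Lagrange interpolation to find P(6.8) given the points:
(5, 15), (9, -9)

Lagrange interpolation formula:
P(x) = Σ yᵢ × Lᵢ(x)
where Lᵢ(x) = Π_{j≠i} (x - xⱼ)/(xᵢ - xⱼ)

L_0(6.8) = (6.8 - 9)/(5 - 9) = 0.550000
L_1(6.8) = (6.8 - 5)/(9 - 5) = 0.450000

P(6.8) = 15×L_0(6.8) + (-9)×L_1(6.8)
P(6.8) = 4.200000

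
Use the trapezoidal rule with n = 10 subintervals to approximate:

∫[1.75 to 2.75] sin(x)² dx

f(x) = sin(x)²
a = 1.75, b = 2.75, n = 10
h = (b - a)/n = 0.100000

Trapezoidal rule: (h/2)[f(x₀) + 2f(x₁) + 2f(x₂) + ... + f(xₙ)]

x_0 = 1.7500, f(x_0) = 0.968228, coefficient = 1
x_1 = 1.8500, f(x_1) = 0.924050, coefficient = 2
x_2 = 1.9500, f(x_2) = 0.862966, coefficient = 2
x_3 = 2.0500, f(x_3) = 0.787412, coefficient = 2
x_4 = 2.1500, f(x_4) = 0.700400, coefficient = 2
x_5 = 2.2500, f(x_5) = 0.605398, coefficient = 2
x_6 = 2.3500, f(x_6) = 0.506194, coefficient = 2
x_7 = 2.4500, f(x_7) = 0.406744, coefficient = 2
x_8 = 2.5500, f(x_8) = 0.311011, coefficient = 2
x_9 = 2.6500, f(x_9) = 0.222813, coefficient = 2
x_10 = 2.7500, f(x_10) = 0.145665, coefficient = 1

I ≈ (0.100000/2) × 11.767869 = 0.588393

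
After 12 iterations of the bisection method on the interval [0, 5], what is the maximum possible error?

Bisection error bound: |error| ≤ (b-a)/2^n
|error| ≤ (5 - 0)/2^12 = 5/2^12
|error| ≤ 0.0012207031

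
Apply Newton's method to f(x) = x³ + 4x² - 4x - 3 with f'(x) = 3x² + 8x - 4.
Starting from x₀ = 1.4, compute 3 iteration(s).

f(x) = x³ + 4x² - 4x - 3
f'(x) = 3x² + 8x - 4
x₀ = 1.4

Newton-Raphson formula: x_{n+1} = x_n - f(x_n)/f'(x_n)

Iteration 1:
  f(1.400000) = 1.984000
  f'(1.400000) = 13.080000
  x_1 = 1.400000 - 1.984000/13.080000 = 1.248318
Iteration 2:
  f(1.248318) = 0.185171
  f'(1.248318) = 10.661438
  x_2 = 1.248318 - 0.185171/10.661438 = 1.230950
Iteration 3:
  f(1.230950) = 0.002331
  f'(1.230950) = 10.393310
  x_3 = 1.230950 - 0.002331/10.393310 = 1.230725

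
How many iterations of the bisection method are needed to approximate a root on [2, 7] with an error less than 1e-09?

We need (b-a)/2^n ≤ 1e-09
(7 - 2)/2^n ≤ 1e-09
5/2^n ≤ 1e-09
2^n ≥ 5000000000
n ≥ log₂(5000000000) = 32.22
n ≥ 33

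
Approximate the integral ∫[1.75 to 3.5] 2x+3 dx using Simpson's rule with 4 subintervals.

f(x) = 2x+3
a = 1.75, b = 3.5, n = 4
h = (b - a)/n = 0.437500

Simpson's rule: (h/3)[f(x₀) + 4f(x₁) + 2f(x₂) + ... + f(xₙ)]

x_0 = 1.7500, f(x_0) = 6.500000, coefficient = 1
x_1 = 2.1875, f(x_1) = 7.375000, coefficient = 4
x_2 = 2.6250, f(x_2) = 8.250000, coefficient = 2
x_3 = 3.0625, f(x_3) = 9.125000, coefficient = 4
x_4 = 3.5000, f(x_4) = 10.000000, coefficient = 1

I ≈ (0.437500/3) × 99.000000 = 14.437500
Exact value: 14.437500
Error: 0.000000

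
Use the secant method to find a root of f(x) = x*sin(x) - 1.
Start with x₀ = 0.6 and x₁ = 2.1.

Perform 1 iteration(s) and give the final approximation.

f(x) = x*sin(x) - 1
x₀ = 0.6, x₁ = 2.1

Secant formula: x_{n+1} = x_n - f(x_n)(x_n - x_{n-1})/(f(x_n) - f(x_{n-1}))

Iteration 1:
  f(0.600000) = -0.661215
  f(2.100000) = 0.812740
  x_2 = 2.100000 - 0.812740×(2.100000 - 0.600000)/(0.812740 - (-0.661215))
       = 1.272899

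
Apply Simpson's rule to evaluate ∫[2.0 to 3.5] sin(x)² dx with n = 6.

f(x) = sin(x)²
a = 2.0, b = 3.5, n = 6
h = (b - a)/n = 0.250000

Simpson's rule: (h/3)[f(x₀) + 4f(x₁) + 2f(x₂) + ... + f(xₙ)]

x_0 = 2.0000, f(x_0) = 0.826822, coefficient = 1
x_1 = 2.2500, f(x_1) = 0.605398, coefficient = 4
x_2 = 2.5000, f(x_2) = 0.358169, coefficient = 2
x_3 = 2.7500, f(x_3) = 0.145665, coefficient = 4
x_4 = 3.0000, f(x_4) = 0.019915, coefficient = 2
x_5 = 3.2500, f(x_5) = 0.011706, coefficient = 4
x_6 = 3.5000, f(x_6) = 0.123049, coefficient = 1

I ≈ (0.250000/3) × 4.757115 = 0.396426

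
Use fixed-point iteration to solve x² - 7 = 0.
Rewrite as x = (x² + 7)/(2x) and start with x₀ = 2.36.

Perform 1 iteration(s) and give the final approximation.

Equation: x² - 7 = 0
Fixed-point form: x = (x² + 7)/(2x)
x₀ = 2.36

x_1 = g(2.360000) = 2.663051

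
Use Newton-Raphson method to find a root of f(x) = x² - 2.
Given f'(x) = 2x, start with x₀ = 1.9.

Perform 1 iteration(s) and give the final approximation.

f(x) = x² - 2
f'(x) = 2x
x₀ = 1.9

Newton-Raphson formula: x_{n+1} = x_n - f(x_n)/f'(x_n)

Iteration 1:
  f(1.900000) = 1.610000
  f'(1.900000) = 3.800000
  x_1 = 1.900000 - 1.610000/3.800000 = 1.476316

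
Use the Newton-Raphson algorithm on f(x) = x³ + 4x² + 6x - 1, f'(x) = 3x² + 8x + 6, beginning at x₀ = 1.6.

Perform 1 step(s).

f(x) = x³ + 4x² + 6x - 1
f'(x) = 3x² + 8x + 6
x₀ = 1.6

Newton-Raphson formula: x_{n+1} = x_n - f(x_n)/f'(x_n)

Iteration 1:
  f(1.600000) = 22.936000
  f'(1.600000) = 26.480000
  x_1 = 1.600000 - 22.936000/26.480000 = 0.733837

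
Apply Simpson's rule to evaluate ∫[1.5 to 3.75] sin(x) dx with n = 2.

f(x) = sin(x)
a = 1.5, b = 3.75, n = 2
h = (b - a)/n = 1.125000

Simpson's rule: (h/3)[f(x₀) + 4f(x₁) + 2f(x₂) + ... + f(xₙ)]

x_0 = 1.5000, f(x_0) = 0.997495, coefficient = 1
x_1 = 2.6250, f(x_1) = 0.493920, coefficient = 4
x_2 = 3.7500, f(x_2) = -0.571561, coefficient = 1

I ≈ (1.125000/3) × 2.401615 = 0.900606
Exact value: 0.891297
Error: 0.009309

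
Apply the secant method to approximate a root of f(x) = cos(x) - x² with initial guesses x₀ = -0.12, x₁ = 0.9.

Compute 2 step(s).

f(x) = cos(x) - x²
x₀ = -0.12, x₁ = 0.9

Secant formula: x_{n+1} = x_n - f(x_n)(x_n - x_{n-1})/(f(x_n) - f(x_{n-1}))

Iteration 1:
  f(-0.120000) = 0.978409
  f(0.900000) = -0.188390
  x_2 = 0.900000 - (-0.188390)×(0.900000 - (-0.120000))/(-0.188390 - 0.978409)
       = 0.735312
Iteration 2:
  f(0.900000) = -0.188390
  f(0.735312) = 0.200938
  x_3 = 0.735312 - 0.200938×(0.735312 - 0.900000)/(0.200938 - (-0.188390))
       = 0.820310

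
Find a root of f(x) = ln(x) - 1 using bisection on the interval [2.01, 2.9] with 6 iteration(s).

f(x) = ln(x) - 1
Initial interval: [2.01, 2.9]

Iteration 1:
  c_1 = (2.010000 + 2.900000)/2 = 2.455000
  f(c_1) = f(2.455000) = -0.101873
  f(a) × f(c) ≥ 0, new interval: [2.455000, 2.900000]
Iteration 2:
  c_2 = (2.455000 + 2.900000)/2 = 2.677500
  f(c_2) = f(2.677500) = -0.015116
  f(a) × f(c) ≥ 0, new interval: [2.677500, 2.900000]
Iteration 3:
  c_3 = (2.677500 + 2.900000)/2 = 2.788750
  f(c_3) = f(2.788750) = 0.025593
  f(a) × f(c) < 0, new interval: [2.677500, 2.788750]
Iteration 4:
  c_4 = (2.677500 + 2.788750)/2 = 2.733125
  f(c_4) = f(2.733125) = 0.005446
  f(a) × f(c) < 0, new interval: [2.677500, 2.733125]
Iteration 5:
  c_5 = (2.677500 + 2.733125)/2 = 2.705313
  f(c_5) = f(2.705313) = -0.004783
  f(a) × f(c) ≥ 0, new interval: [2.705313, 2.733125]
Iteration 6:
  c_6 = (2.705313 + 2.733125)/2 = 2.719219
  f(c_6) = f(2.719219) = 0.000345
  f(a) × f(c) < 0, new interval: [2.705313, 2.719219]

After 6 iteration(s), the approximation is c_6 = 2.719219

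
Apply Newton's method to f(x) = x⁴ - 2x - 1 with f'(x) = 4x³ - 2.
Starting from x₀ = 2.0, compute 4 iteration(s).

f(x) = x⁴ - 2x - 1
f'(x) = 4x³ - 2
x₀ = 2.0

Newton-Raphson formula: x_{n+1} = x_n - f(x_n)/f'(x_n)

Iteration 1:
  f(2.000000) = 11.000000
  f'(2.000000) = 30.000000
  x_1 = 2.000000 - 11.000000/30.000000 = 1.633333
Iteration 2:
  f(1.633333) = 2.850372
  f'(1.633333) = 15.429481
  x_2 = 1.633333 - 2.850372/15.429481 = 1.448598
Iteration 3:
  f(1.448598) = 0.506238
  f'(1.448598) = 10.159160
  x_3 = 1.448598 - 0.506238/10.159160 = 1.398767
Iteration 4:
  f(1.398767) = 0.030553
  f'(1.398767) = 8.947032
  x_4 = 1.398767 - 0.030553/8.947032 = 1.395352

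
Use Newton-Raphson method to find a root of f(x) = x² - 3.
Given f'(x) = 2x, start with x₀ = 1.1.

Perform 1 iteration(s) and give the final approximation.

f(x) = x² - 3
f'(x) = 2x
x₀ = 1.1

Newton-Raphson formula: x_{n+1} = x_n - f(x_n)/f'(x_n)

Iteration 1:
  f(1.100000) = -1.790000
  f'(1.100000) = 2.200000
  x_1 = 1.100000 - (-1.790000)/2.200000 = 1.913636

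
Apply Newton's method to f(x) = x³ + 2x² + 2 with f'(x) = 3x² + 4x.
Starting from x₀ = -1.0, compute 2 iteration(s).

f(x) = x³ + 2x² + 2
f'(x) = 3x² + 4x
x₀ = -1.0

Newton-Raphson formula: x_{n+1} = x_n - f(x_n)/f'(x_n)

Iteration 1:
  f(-1.000000) = 3.000000
  f'(-1.000000) = -1.000000
  x_1 = -1.000000 - 3.000000/(-1.000000) = 2.000000
Iteration 2:
  f(2.000000) = 18.000000
  f'(2.000000) = 20.000000
  x_2 = 2.000000 - 18.000000/20.000000 = 1.100000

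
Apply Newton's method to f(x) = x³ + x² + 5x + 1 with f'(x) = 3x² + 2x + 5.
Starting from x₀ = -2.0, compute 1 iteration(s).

f(x) = x³ + x² + 5x + 1
f'(x) = 3x² + 2x + 5
x₀ = -2.0

Newton-Raphson formula: x_{n+1} = x_n - f(x_n)/f'(x_n)

Iteration 1:
  f(-2.000000) = -13.000000
  f'(-2.000000) = 13.000000
  x_1 = -2.000000 - (-13.000000)/13.000000 = -1.000000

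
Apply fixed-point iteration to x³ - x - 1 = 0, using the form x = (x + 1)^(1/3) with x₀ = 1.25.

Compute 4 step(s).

Equation: x³ - x - 1 = 0
Fixed-point form: x = (x + 1)^(1/3)
x₀ = 1.25

x_1 = g(1.250000) = 1.310371
x_2 = g(1.310371) = 1.321987
x_3 = g(1.321987) = 1.324199
x_4 = g(1.324199) = 1.324619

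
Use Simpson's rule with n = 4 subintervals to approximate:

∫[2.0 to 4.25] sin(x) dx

f(x) = sin(x)
a = 2.0, b = 4.25, n = 4
h = (b - a)/n = 0.562500

Simpson's rule: (h/3)[f(x₀) + 4f(x₁) + 2f(x₂) + ... + f(xₙ)]

x_0 = 2.0000, f(x_0) = 0.909297, coefficient = 1
x_1 = 2.5625, f(x_1) = 0.547265, coefficient = 4
x_2 = 3.1250, f(x_2) = 0.016592, coefficient = 2
x_3 = 3.6875, f(x_3) = -0.519194, coefficient = 4
x_4 = 4.2500, f(x_4) = -0.894989, coefficient = 1

I ≈ (0.562500/3) × 0.159776 = 0.029958
Exact value: 0.029941
Error: 0.000017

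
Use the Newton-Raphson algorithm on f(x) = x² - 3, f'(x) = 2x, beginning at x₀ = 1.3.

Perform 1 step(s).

f(x) = x² - 3
f'(x) = 2x
x₀ = 1.3

Newton-Raphson formula: x_{n+1} = x_n - f(x_n)/f'(x_n)

Iteration 1:
  f(1.300000) = -1.310000
  f'(1.300000) = 2.600000
  x_1 = 1.300000 - (-1.310000)/2.600000 = 1.803846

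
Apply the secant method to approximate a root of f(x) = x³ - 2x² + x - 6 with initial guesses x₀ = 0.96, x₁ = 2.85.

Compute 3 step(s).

f(x) = x³ - 2x² + x - 6
x₀ = 0.96, x₁ = 2.85

Secant formula: x_{n+1} = x_n - f(x_n)(x_n - x_{n-1})/(f(x_n) - f(x_{n-1}))

Iteration 1:
  f(0.960000) = -5.998464
  f(2.850000) = 3.754125
  x_2 = 2.850000 - 3.754125×(2.850000 - 0.960000)/(3.754125 - (-5.998464))
       = 2.122470
Iteration 2:
  f(2.850000) = 3.754125
  f(2.122470) = -3.325815
  x_3 = 2.122470 - (-3.325815)×(2.122470 - 2.850000)/(-3.325815 - 3.754125)
       = 2.464229
Iteration 3:
  f(2.122470) = -3.325815
  f(2.464229) = -0.716777
  x_4 = 2.464229 - (-0.716777)×(2.464229 - 2.122470)/(-0.716777 - (-3.325815))
       = 2.558120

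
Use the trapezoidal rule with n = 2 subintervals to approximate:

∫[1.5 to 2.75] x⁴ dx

f(x) = x⁴
a = 1.5, b = 2.75, n = 2
h = (b - a)/n = 0.625000

Trapezoidal rule: (h/2)[f(x₀) + 2f(x₁) + 2f(x₂) + ... + f(xₙ)]

x_0 = 1.5000, f(x_0) = 5.062500, coefficient = 1
x_1 = 2.1250, f(x_1) = 20.390869, coefficient = 2
x_2 = 2.7500, f(x_2) = 57.191406, coefficient = 1

I ≈ (0.625000/2) × 103.035645 = 32.198639
Exact value: 29.936523
Error: 2.262115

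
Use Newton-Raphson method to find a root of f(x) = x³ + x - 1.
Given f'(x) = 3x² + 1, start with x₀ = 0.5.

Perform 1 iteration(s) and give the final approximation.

f(x) = x³ + x - 1
f'(x) = 3x² + 1
x₀ = 0.5

Newton-Raphson formula: x_{n+1} = x_n - f(x_n)/f'(x_n)

Iteration 1:
  f(0.500000) = -0.375000
  f'(0.500000) = 1.750000
  x_1 = 0.500000 - (-0.375000)/1.750000 = 0.714286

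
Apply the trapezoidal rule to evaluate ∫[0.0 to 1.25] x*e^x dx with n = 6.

f(x) = x*e^x
a = 0.0, b = 1.25, n = 6
h = (b - a)/n = 0.208333

Trapezoidal rule: (h/2)[f(x₀) + 2f(x₁) + 2f(x₂) + ... + f(xₙ)]

x_0 = 0.0000, f(x_0) = 0.000000, coefficient = 1
x_1 = 0.2083, f(x_1) = 0.256588, coefficient = 2
x_2 = 0.4167, f(x_2) = 0.632040, coefficient = 2
x_3 = 0.6250, f(x_3) = 1.167654, coefficient = 2
x_4 = 0.8333, f(x_4) = 1.917480, coefficient = 2
x_5 = 1.0417, f(x_5) = 2.952017, coefficient = 2
x_6 = 1.2500, f(x_6) = 4.362929, coefficient = 1

I ≈ (0.208333/2) × 18.214487 = 1.897342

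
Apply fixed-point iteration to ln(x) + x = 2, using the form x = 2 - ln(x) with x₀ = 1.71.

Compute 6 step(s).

Equation: ln(x) + x = 2
Fixed-point form: x = 2 - ln(x)
x₀ = 1.71

x_1 = g(1.710000) = 1.463507
x_2 = g(1.463507) = 1.619165
x_3 = g(1.619165) = 1.518090
x_4 = g(1.518090) = 1.582547
x_5 = g(1.582547) = 1.540964
x_6 = g(1.540964) = 1.567592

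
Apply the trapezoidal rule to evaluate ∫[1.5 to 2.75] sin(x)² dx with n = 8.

f(x) = sin(x)²
a = 1.5, b = 2.75, n = 8
h = (b - a)/n = 0.156250

Trapezoidal rule: (h/2)[f(x₀) + 2f(x₁) + 2f(x₂) + ... + f(xₙ)]

x_0 = 1.5000, f(x_0) = 0.994996, coefficient = 1
x_1 = 1.6562, f(x_1) = 0.992715, coefficient = 2
x_2 = 1.8125, f(x_2) = 0.942708, coefficient = 2
x_3 = 1.9688, f(x_3) = 0.849818, coefficient = 2
x_4 = 2.1250, f(x_4) = 0.723044, coefficient = 2
x_5 = 2.2812, f(x_5) = 0.574664, coefficient = 2
x_6 = 2.4375, f(x_6) = 0.419052, coefficient = 2
x_7 = 2.5938, f(x_7) = 0.271281, coefficient = 2
x_8 = 2.7500, f(x_8) = 0.145665, coefficient = 1

I ≈ (0.156250/2) × 10.687229 = 0.834940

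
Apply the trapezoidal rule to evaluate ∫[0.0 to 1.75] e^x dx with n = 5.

f(x) = e^x
a = 0.0, b = 1.75, n = 5
h = (b - a)/n = 0.350000

Trapezoidal rule: (h/2)[f(x₀) + 2f(x₁) + 2f(x₂) + ... + f(xₙ)]

x_0 = 0.0000, f(x_0) = 1.000000, coefficient = 1
x_1 = 0.3500, f(x_1) = 1.419068, coefficient = 2
x_2 = 0.7000, f(x_2) = 2.013753, coefficient = 2
x_3 = 1.0500, f(x_3) = 2.857651, coefficient = 2
x_4 = 1.4000, f(x_4) = 4.055200, coefficient = 2
x_5 = 1.7500, f(x_5) = 5.754603, coefficient = 1

I ≈ (0.350000/2) × 27.445945 = 4.803040
Exact value: 4.754603
Error: 0.048438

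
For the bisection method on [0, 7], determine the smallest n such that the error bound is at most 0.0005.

We need (b-a)/2^n ≤ 0.0005
(7 - 0)/2^n ≤ 0.0005
7/2^n ≤ 0.0005
2^n ≥ 14000
n ≥ log₂(14000) = 13.77
n ≥ 14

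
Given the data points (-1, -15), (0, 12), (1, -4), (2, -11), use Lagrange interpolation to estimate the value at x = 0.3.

Lagrange interpolation formula:
P(x) = Σ yᵢ × Lᵢ(x)
where Lᵢ(x) = Π_{j≠i} (x - xⱼ)/(xᵢ - xⱼ)

L_0(0.3) = (0.3 - 0)/(-1 - 0) × (0.3 - 1)/(-1 - 1) × (0.3 - 2)/(-1 - 2) = -0.059500
L_1(0.3) = (0.3 - (-1))/(0 - (-1)) × (0.3 - 1)/(0 - 1) × (0.3 - 2)/(0 - 2) = 0.773500
L_2(0.3) = (0.3 - (-1))/(1 - (-1)) × (0.3 - 0)/(1 - 0) × (0.3 - 2)/(1 - 2) = 0.331500
L_3(0.3) = (0.3 - (-1))/(2 - (-1)) × (0.3 - 0)/(2 - 0) × (0.3 - 1)/(2 - 1) = -0.045500

P(0.3) = (-15)×L_0(0.3) + 12×L_1(0.3) + (-4)×L_2(0.3) + (-11)×L_3(0.3)
P(0.3) = 9.349000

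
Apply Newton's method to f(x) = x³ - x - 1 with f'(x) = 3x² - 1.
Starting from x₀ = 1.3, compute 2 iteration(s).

f(x) = x³ - x - 1
f'(x) = 3x² - 1
x₀ = 1.3

Newton-Raphson formula: x_{n+1} = x_n - f(x_n)/f'(x_n)

Iteration 1:
  f(1.300000) = -0.103000
  f'(1.300000) = 4.070000
  x_1 = 1.300000 - (-0.103000)/4.070000 = 1.325307
Iteration 2:
  f(1.325307) = 0.002514
  f'(1.325307) = 4.269317
  x_2 = 1.325307 - 0.002514/4.269317 = 1.324718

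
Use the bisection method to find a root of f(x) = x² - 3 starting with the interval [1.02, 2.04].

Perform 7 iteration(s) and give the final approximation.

f(x) = x² - 3
Initial interval: [1.02, 2.04]

Iteration 1:
  c_1 = (1.020000 + 2.040000)/2 = 1.530000
  f(c_1) = f(1.530000) = -0.659100
  f(a) × f(c) ≥ 0, new interval: [1.530000, 2.040000]
Iteration 2:
  c_2 = (1.530000 + 2.040000)/2 = 1.785000
  f(c_2) = f(1.785000) = 0.186225
  f(a) × f(c) < 0, new interval: [1.530000, 1.785000]
Iteration 3:
  c_3 = (1.530000 + 1.785000)/2 = 1.657500
  f(c_3) = f(1.657500) = -0.252694
  f(a) × f(c) ≥ 0, new interval: [1.657500, 1.785000]
Iteration 4:
  c_4 = (1.657500 + 1.785000)/2 = 1.721250
  f(c_4) = f(1.721250) = -0.037298
  f(a) × f(c) ≥ 0, new interval: [1.721250, 1.785000]
Iteration 5:
  c_5 = (1.721250 + 1.785000)/2 = 1.753125
  f(c_5) = f(1.753125) = 0.073447
  f(a) × f(c) < 0, new interval: [1.721250, 1.753125]
Iteration 6:
  c_6 = (1.721250 + 1.753125)/2 = 1.737188
  f(c_6) = f(1.737188) = 0.017820
  f(a) × f(c) < 0, new interval: [1.721250, 1.737188]
Iteration 7:
  c_7 = (1.721250 + 1.737188)/2 = 1.729219
  f(c_7) = f(1.729219) = -0.009803
  f(a) × f(c) ≥ 0, new interval: [1.729219, 1.737188]

After 7 iteration(s), the approximation is c_7 = 1.729219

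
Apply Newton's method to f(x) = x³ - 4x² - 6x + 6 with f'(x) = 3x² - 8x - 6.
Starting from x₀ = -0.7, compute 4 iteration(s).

f(x) = x³ - 4x² - 6x + 6
f'(x) = 3x² - 8x - 6
x₀ = -0.7

Newton-Raphson formula: x_{n+1} = x_n - f(x_n)/f'(x_n)

Iteration 1:
  f(-0.700000) = 7.897000
  f'(-0.700000) = 1.070000
  x_1 = -0.700000 - 7.897000/1.070000 = -8.080374
Iteration 2:
  f(-8.080374) = -734.274856
  f'(-8.080374) = 254.520314
  x_2 = -8.080374 - (-734.274856)/254.520314 = -5.195438
Iteration 3:
  f(-5.195438) = -211.035894
  f'(-5.195438) = 116.541220
  x_3 = -5.195438 - (-211.035894)/116.541220 = -3.384611
Iteration 4:
  f(-3.384611) = -58.287448
  f'(-3.384611) = 55.443676
  x_4 = -3.384611 - (-58.287448)/55.443676 = -2.333320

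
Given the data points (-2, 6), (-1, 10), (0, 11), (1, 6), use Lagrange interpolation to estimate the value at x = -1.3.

Lagrange interpolation formula:
P(x) = Σ yᵢ × Lᵢ(x)
where Lᵢ(x) = Π_{j≠i} (x - xⱼ)/(xᵢ - xⱼ)

L_0(-1.3) = (-1.3 - (-1))/(-2 - (-1)) × (-1.3 - 0)/(-2 - 0) × (-1.3 - 1)/(-2 - 1) = 0.149500
L_1(-1.3) = (-1.3 - (-2))/(-1 - (-2)) × (-1.3 - 0)/(-1 - 0) × (-1.3 - 1)/(-1 - 1) = 1.046500
L_2(-1.3) = (-1.3 - (-2))/(0 - (-2)) × (-1.3 - (-1))/(0 - (-1)) × (-1.3 - 1)/(0 - 1) = -0.241500
L_3(-1.3) = (-1.3 - (-2))/(1 - (-2)) × (-1.3 - (-1))/(1 - (-1)) × (-1.3 - 0)/(1 - 0) = 0.045500

P(-1.3) = 6×L_0(-1.3) + 10×L_1(-1.3) + 11×L_2(-1.3) + 6×L_3(-1.3)
P(-1.3) = 8.978500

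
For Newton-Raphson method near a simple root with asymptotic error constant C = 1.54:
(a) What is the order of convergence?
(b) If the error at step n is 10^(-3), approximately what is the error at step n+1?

(a) Newton-Raphson has quadratic (order 2) convergence near simple roots.
    This means |e_{n+1}| ≈ C|e_n|².

(b) With |e_n| = 10^(-3) and C = 1.54:
    |e_{n+1}| ≈ 1.54 × (10^(-3))² = 1.54 × 10^(-6)

(a) 2 (quadratic); (b) |e_{n+1}| ≈ 1.540e-06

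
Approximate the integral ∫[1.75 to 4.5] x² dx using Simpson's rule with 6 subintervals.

f(x) = x²
a = 1.75, b = 4.5, n = 6
h = (b - a)/n = 0.458333

Simpson's rule: (h/3)[f(x₀) + 4f(x₁) + 2f(x₂) + ... + f(xₙ)]

x_0 = 1.7500, f(x_0) = 3.062500, coefficient = 1
x_1 = 2.2083, f(x_1) = 4.876736, coefficient = 4
x_2 = 2.6667, f(x_2) = 7.111111, coefficient = 2
x_3 = 3.1250, f(x_3) = 9.765625, coefficient = 4
x_4 = 3.5833, f(x_4) = 12.840278, coefficient = 2
x_5 = 4.0417, f(x_5) = 16.335069, coefficient = 4
x_6 = 4.5000, f(x_6) = 20.250000, coefficient = 1

I ≈ (0.458333/3) × 187.125000 = 28.588542
Exact value: 28.588542
Error: 0.000000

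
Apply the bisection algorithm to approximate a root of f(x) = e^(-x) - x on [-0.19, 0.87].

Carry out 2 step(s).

f(x) = e^(-x) - x
Initial interval: [-0.19, 0.87]

Iteration 1:
  c_1 = (-0.190000 + 0.870000)/2 = 0.340000
  f(c_1) = f(0.340000) = 0.371770
  f(a) × f(c) ≥ 0, new interval: [0.340000, 0.870000]
Iteration 2:
  c_2 = (0.340000 + 0.870000)/2 = 0.605000
  f(c_2) = f(0.605000) = -0.058926
  f(a) × f(c) < 0, new interval: [0.340000, 0.605000]

After 2 iteration(s), the approximation is c_2 = 0.605000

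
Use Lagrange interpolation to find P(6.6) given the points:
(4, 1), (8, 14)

Lagrange interpolation formula:
P(x) = Σ yᵢ × Lᵢ(x)
where Lᵢ(x) = Π_{j≠i} (x - xⱼ)/(xᵢ - xⱼ)

L_0(6.6) = (6.6 - 8)/(4 - 8) = 0.350000
L_1(6.6) = (6.6 - 4)/(8 - 4) = 0.650000

P(6.6) = 1×L_0(6.6) + 14×L_1(6.6)
P(6.6) = 9.450000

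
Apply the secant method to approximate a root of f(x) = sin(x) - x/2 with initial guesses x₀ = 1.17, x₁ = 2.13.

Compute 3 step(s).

f(x) = sin(x) - x/2
x₀ = 1.17, x₁ = 2.13

Secant formula: x_{n+1} = x_n - f(x_n)(x_n - x_{n-1})/(f(x_n) - f(x_{n-1}))

Iteration 1:
  f(1.170000) = 0.335751
  f(2.130000) = -0.217322
  x_2 = 2.130000 - (-0.217322)×(2.130000 - 1.170000)/(-0.217322 - 0.335751)
       = 1.752782
Iteration 2:
  f(2.130000) = -0.217322
  f(1.752782) = 0.107096
  x_3 = 1.752782 - 0.107096×(1.752782 - 2.130000)/(0.107096 - (-0.217322))
       = 1.877307
Iteration 3:
  f(1.752782) = 0.107096
  f(1.877307) = 0.014738
  x_4 = 1.877307 - 0.014738×(1.877307 - 1.752782)/(0.014738 - 0.107096)
       = 1.897179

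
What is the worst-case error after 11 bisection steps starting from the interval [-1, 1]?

Bisection error bound: |error| ≤ (b-a)/2^n
|error| ≤ (1 - (-1))/2^11 = 2/2^11
|error| ≤ 0.0009765625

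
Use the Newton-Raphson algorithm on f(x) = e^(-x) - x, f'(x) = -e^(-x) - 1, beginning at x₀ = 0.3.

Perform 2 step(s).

f(x) = e^(-x) - x
f'(x) = -e^(-x) - 1
x₀ = 0.3

Newton-Raphson formula: x_{n+1} = x_n - f(x_n)/f'(x_n)

Iteration 1:
  f(0.300000) = 0.440818
  f'(0.300000) = -1.740818
  x_1 = 0.300000 - 0.440818/(-1.740818) = 0.553225
Iteration 2:
  f(0.553225) = 0.021868
  f'(0.553225) = -1.575092
  x_2 = 0.553225 - 0.021868/(-1.575092) = 0.567108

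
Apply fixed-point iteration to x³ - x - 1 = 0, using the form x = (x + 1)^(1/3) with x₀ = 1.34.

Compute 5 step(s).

Equation: x³ - x - 1 = 0
Fixed-point form: x = (x + 1)^(1/3)
x₀ = 1.34

x_1 = g(1.340000) = 1.327614
x_2 = g(1.327614) = 1.325268
x_3 = g(1.325268) = 1.324822
x_4 = g(1.324822) = 1.324738
x_5 = g(1.324738) = 1.324722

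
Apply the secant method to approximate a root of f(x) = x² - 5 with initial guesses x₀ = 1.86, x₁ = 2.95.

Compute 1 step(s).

f(x) = x² - 5
x₀ = 1.86, x₁ = 2.95

Secant formula: x_{n+1} = x_n - f(x_n)(x_n - x_{n-1})/(f(x_n) - f(x_{n-1}))

Iteration 1:
  f(1.860000) = -1.540400
  f(2.950000) = 3.702500
  x_2 = 2.950000 - 3.702500×(2.950000 - 1.860000)/(3.702500 - (-1.540400))
       = 2.180249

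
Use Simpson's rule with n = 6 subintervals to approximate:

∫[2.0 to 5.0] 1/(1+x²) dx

f(x) = 1/(1+x²)
a = 2.0, b = 5.0, n = 6
h = (b - a)/n = 0.500000

Simpson's rule: (h/3)[f(x₀) + 4f(x₁) + 2f(x₂) + ... + f(xₙ)]

x_0 = 2.0000, f(x_0) = 0.200000, coefficient = 1
x_1 = 2.5000, f(x_1) = 0.137931, coefficient = 4
x_2 = 3.0000, f(x_2) = 0.100000, coefficient = 2
x_3 = 3.5000, f(x_3) = 0.075472, coefficient = 4
x_4 = 4.0000, f(x_4) = 0.058824, coefficient = 2
x_5 = 4.5000, f(x_5) = 0.047059, coefficient = 4
x_6 = 5.0000, f(x_6) = 0.038462, coefficient = 1

I ≈ (0.500000/3) × 1.597955 = 0.266326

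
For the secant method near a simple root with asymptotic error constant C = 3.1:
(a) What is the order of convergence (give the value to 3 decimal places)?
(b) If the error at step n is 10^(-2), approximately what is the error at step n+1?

(a) Secant method has superlinear convergence with order φ = (1+√5)/2 ≈ 1.618.
    This means |e_{n+1}| ≈ C|e_n|^1.618.

(b) With |e_n| = 10^(-2) and C = 3.1:
    |e_{n+1}| ≈ 3.1 × (10^(-2))^1.618 = 3.1 × 10^(-3.24)

(a) ≈ 1.618 (golden ratio); (b) |e_{n+1}| ≈ 1.800e-03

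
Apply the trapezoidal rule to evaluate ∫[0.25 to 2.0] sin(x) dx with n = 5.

f(x) = sin(x)
a = 0.25, b = 2.0, n = 5
h = (b - a)/n = 0.350000

Trapezoidal rule: (h/2)[f(x₀) + 2f(x₁) + 2f(x₂) + ... + f(xₙ)]

x_0 = 0.2500, f(x_0) = 0.247404, coefficient = 1
x_1 = 0.6000, f(x_1) = 0.564642, coefficient = 2
x_2 = 0.9500, f(x_2) = 0.813416, coefficient = 2
x_3 = 1.3000, f(x_3) = 0.963558, coefficient = 2
x_4 = 1.6500, f(x_4) = 0.996865, coefficient = 2
x_5 = 2.0000, f(x_5) = 0.909297, coefficient = 1

I ≈ (0.350000/2) × 7.833664 = 1.370891
Exact value: 1.385059
Error: 0.014168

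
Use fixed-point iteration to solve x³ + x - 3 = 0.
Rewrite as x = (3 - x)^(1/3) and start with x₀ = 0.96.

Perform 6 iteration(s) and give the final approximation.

Equation: x³ + x - 3 = 0
Fixed-point form: x = (3 - x)^(1/3)
x₀ = 0.96

x_1 = g(0.960000) = 1.268265
x_2 = g(1.268265) = 1.200864
x_3 = g(1.200864) = 1.216246
x_4 = g(1.216246) = 1.212770
x_5 = g(1.212770) = 1.213557
x_6 = g(1.213557) = 1.213379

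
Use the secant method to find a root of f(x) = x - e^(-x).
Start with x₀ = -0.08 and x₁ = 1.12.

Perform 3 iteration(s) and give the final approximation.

f(x) = x - e^(-x)
x₀ = -0.08, x₁ = 1.12

Secant formula: x_{n+1} = x_n - f(x_n)(x_n - x_{n-1})/(f(x_n) - f(x_{n-1}))

Iteration 1:
  f(-0.080000) = -1.163287
  f(1.120000) = 0.793720
  x_2 = 1.120000 - 0.793720×(1.120000 - (-0.080000))/(0.793720 - (-1.163287))
       = 0.633306
Iteration 2:
  f(1.120000) = 0.793720
  f(0.633306) = 0.102472
  x_3 = 0.633306 - 0.102472×(0.633306 - 1.120000)/(0.102472 - 0.793720)
       = 0.561158
Iteration 3:
  f(0.633306) = 0.102472
  f(0.561158) = -0.009391
  x_4 = 0.561158 - (-0.009391)×(0.561158 - 0.633306)/(-0.009391 - 0.102472)
       = 0.567214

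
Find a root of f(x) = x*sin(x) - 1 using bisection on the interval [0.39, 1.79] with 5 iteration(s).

f(x) = x*sin(x) - 1
Initial interval: [0.39, 1.79]

Iteration 1:
  c_1 = (0.390000 + 1.790000)/2 = 1.090000
  f(c_1) = f(1.090000) = -0.033577
  f(a) × f(c) ≥ 0, new interval: [1.090000, 1.790000]
Iteration 2:
  c_2 = (1.090000 + 1.790000)/2 = 1.440000
  f(c_2) = f(1.440000) = 0.427700
  f(a) × f(c) < 0, new interval: [1.090000, 1.440000]
Iteration 3:
  c_3 = (1.090000 + 1.440000)/2 = 1.265000
  f(c_3) = f(1.265000) = 0.206314
  f(a) × f(c) < 0, new interval: [1.090000, 1.265000]
Iteration 4:
  c_4 = (1.090000 + 1.265000)/2 = 1.177500
  f(c_4) = f(1.177500) = 0.087599
  f(a) × f(c) < 0, new interval: [1.090000, 1.177500]
Iteration 5:
  c_5 = (1.090000 + 1.177500)/2 = 1.133750
  f(c_5) = f(1.133750) = 0.027184
  f(a) × f(c) < 0, new interval: [1.090000, 1.133750]

After 5 iteration(s), the approximation is c_5 = 1.133750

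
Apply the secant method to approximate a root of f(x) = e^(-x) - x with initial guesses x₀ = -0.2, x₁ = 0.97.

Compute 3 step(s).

f(x) = e^(-x) - x
x₀ = -0.2, x₁ = 0.97

Secant formula: x_{n+1} = x_n - f(x_n)(x_n - x_{n-1})/(f(x_n) - f(x_{n-1}))

Iteration 1:
  f(-0.200000) = 1.421403
  f(0.970000) = -0.590917
  x_2 = 0.970000 - (-0.590917)×(0.970000 - (-0.200000))/(-0.590917 - 1.421403)
       = 0.626430
Iteration 2:
  f(0.970000) = -0.590917
  f(0.626430) = -0.091933
  x_3 = 0.626430 - (-0.091933)×(0.626430 - 0.970000)/(-0.091933 - (-0.590917))
       = 0.563130
Iteration 3:
  f(0.626430) = -0.091933
  f(0.563130) = 0.006294
  x_4 = 0.563130 - 0.006294×(0.563130 - 0.626430)/(0.006294 - (-0.091933))
       = 0.567186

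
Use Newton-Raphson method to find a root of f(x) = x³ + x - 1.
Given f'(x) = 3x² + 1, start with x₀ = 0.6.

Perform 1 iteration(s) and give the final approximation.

f(x) = x³ + x - 1
f'(x) = 3x² + 1
x₀ = 0.6

Newton-Raphson formula: x_{n+1} = x_n - f(x_n)/f'(x_n)

Iteration 1:
  f(0.600000) = -0.184000
  f'(0.600000) = 2.080000
  x_1 = 0.600000 - (-0.184000)/2.080000 = 0.688462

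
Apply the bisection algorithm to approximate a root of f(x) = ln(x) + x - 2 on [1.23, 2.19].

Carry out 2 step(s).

f(x) = ln(x) + x - 2
Initial interval: [1.23, 2.19]

Iteration 1:
  c_1 = (1.230000 + 2.190000)/2 = 1.710000
  f(c_1) = f(1.710000) = 0.246493
  f(a) × f(c) < 0, new interval: [1.230000, 1.710000]
Iteration 2:
  c_2 = (1.230000 + 1.710000)/2 = 1.470000
  f(c_2) = f(1.470000) = -0.144738
  f(a) × f(c) ≥ 0, new interval: [1.470000, 1.710000]

After 2 iteration(s), the approximation is c_2 = 1.470000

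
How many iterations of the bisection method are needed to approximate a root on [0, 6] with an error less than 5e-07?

We need (b-a)/2^n ≤ 5e-07
(6 - 0)/2^n ≤ 5e-07
6/2^n ≤ 5e-07
2^n ≥ 12000000
n ≥ log₂(12000000) = 23.52
n ≥ 24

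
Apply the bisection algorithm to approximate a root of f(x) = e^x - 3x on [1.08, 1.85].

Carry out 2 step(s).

f(x) = e^x - 3x
Initial interval: [1.08, 1.85]

Iteration 1:
  c_1 = (1.080000 + 1.850000)/2 = 1.465000
  f(c_1) = f(1.465000) = -0.067457
  f(a) × f(c) ≥ 0, new interval: [1.465000, 1.850000]
Iteration 2:
  c_2 = (1.465000 + 1.850000)/2 = 1.657500
  f(c_2) = f(1.657500) = 0.273679
  f(a) × f(c) < 0, new interval: [1.465000, 1.657500]

After 2 iteration(s), the approximation is c_2 = 1.657500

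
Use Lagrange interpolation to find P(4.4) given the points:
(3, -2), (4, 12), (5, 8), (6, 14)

Lagrange interpolation formula:
P(x) = Σ yᵢ × Lᵢ(x)
where Lᵢ(x) = Π_{j≠i} (x - xⱼ)/(xᵢ - xⱼ)

L_0(4.4) = (4.4 - 4)/(3 - 4) × (4.4 - 5)/(3 - 5) × (4.4 - 6)/(3 - 6) = -0.064000
L_1(4.4) = (4.4 - 3)/(4 - 3) × (4.4 - 5)/(4 - 5) × (4.4 - 6)/(4 - 6) = 0.672000
L_2(4.4) = (4.4 - 3)/(5 - 3) × (4.4 - 4)/(5 - 4) × (4.4 - 6)/(5 - 6) = 0.448000
L_3(4.4) = (4.4 - 3)/(6 - 3) × (4.4 - 4)/(6 - 4) × (4.4 - 5)/(6 - 5) = -0.056000

P(4.4) = (-2)×L_0(4.4) + 12×L_1(4.4) + 8×L_2(4.4) + 14×L_3(4.4)
P(4.4) = 10.992000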